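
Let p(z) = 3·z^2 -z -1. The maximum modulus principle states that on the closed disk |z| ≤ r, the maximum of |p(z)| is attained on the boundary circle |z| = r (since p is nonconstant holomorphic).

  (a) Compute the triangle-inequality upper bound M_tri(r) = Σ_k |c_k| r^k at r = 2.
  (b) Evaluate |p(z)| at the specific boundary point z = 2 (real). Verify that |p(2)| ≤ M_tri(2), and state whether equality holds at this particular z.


Coefficients: c_0 = -1, c_1 = -1, c_2 = 3. Radius r = 2.
Part (a). Triangle bound: M_tri(r) = Σ_k |c_k| r^k
  = |-1|·2^0 + |-1|·2^1 + |3|·2^2
  = 1 + 2 + 12 = 15.
This bounds M(r) := max_{|z|=r} |p(z)| from above; equality holds iff all terms c_k z^k can be made to align in phase at a single z on |z|=r.
Part (b). At z = 2 (real, on the circle |z| = r):
  p(2) = (-1)·2^0 + (-1)·2^1 + (3)·2^2 = 9.
  |p(2)| = 9.
Check: |p(2)| = 9 ≤ 15 = M_tri(2). ✓ Equality does not hold at z = 2 (the coefficients have mixed signs, so the terms do not all align in phase there).

M_tri(2) = 15; |p(2)| = 9; equality at z=2: no.


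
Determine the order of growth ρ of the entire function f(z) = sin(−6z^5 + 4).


Write sin(w) = (e^{iw} ± e^{−iw})/(2 or 2i), so |sin(w)| ≤ e^{|w|}. With w = −6z^5 + 4, |w| ≤ 6r^5 + 4 on |z|=r, giving M(r) ≤ e^{6r^5 + 4} and ρ ≤ 5. For the lower bound, choose z on |z|=r with -6z^5 purely imaginary of modulus 6r^5; then |sin(−6z^5 + 4)| grows like e^{6r^5}/2, so ρ ≥ 5. Hence ρ = 5.
Therefore ρ = 5.

Order ρ = 5.


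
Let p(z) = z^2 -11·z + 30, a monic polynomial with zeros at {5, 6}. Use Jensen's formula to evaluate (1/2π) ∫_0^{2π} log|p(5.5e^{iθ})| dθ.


Zeros: 5, 6; r = 5.5.
Inside |z| < r: 5. Outside (|z| ≥ r): 6.
p(0) = 30, so log|p(0)| = log(30) = 3.4012.
Apply Jensen: I(r) = log|p(0)| + Σ_k log(r/|z_k|), summed over zeros inside |z| < r.
  log(r/|z_k|) for z_k = 5: log(5.5/5) = 0.0953
  Outside zeros (6) contribute nothing to the Jensen sum.
Sum over inside zeros: 0.0953.
I(r) = log|p(0)| + (inside sum) = 3.4012 + 0.0953 = 3.4965.
Note: since some zeros are outside |z| ≤ r, the simplified n·log(r) form does NOT apply — only the inside zeros contribute.

I(r) ≈ 3.4965.


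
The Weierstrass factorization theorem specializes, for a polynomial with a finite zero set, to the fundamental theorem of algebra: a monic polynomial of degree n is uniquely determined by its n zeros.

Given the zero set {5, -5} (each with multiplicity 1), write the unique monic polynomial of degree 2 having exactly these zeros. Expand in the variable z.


The polynomial is p(z) = ∏_{α ∈ S} (z − α), where S = {5, -5}.
Expanding the product yields: p(z) = z^2 -25.
The resulting polynomial has degree 2 and real coefficients as required.

p(z) = z^2 -25.


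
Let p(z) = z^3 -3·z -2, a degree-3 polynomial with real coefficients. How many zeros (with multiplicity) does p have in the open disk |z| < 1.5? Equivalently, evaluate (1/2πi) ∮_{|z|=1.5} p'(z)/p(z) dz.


The zeros of p are: -1, 2, -1.
Their magnitudes are: 1, 2, 1.
Zeros with |z| < R = 1.5: -1, -1.
Count = 2.
By the argument principle, (1/2πi) ∮_{|z|=R} p'(z)/p(z) dz equals exactly this count.

Number of zeros inside |z| < 1.5: 2.


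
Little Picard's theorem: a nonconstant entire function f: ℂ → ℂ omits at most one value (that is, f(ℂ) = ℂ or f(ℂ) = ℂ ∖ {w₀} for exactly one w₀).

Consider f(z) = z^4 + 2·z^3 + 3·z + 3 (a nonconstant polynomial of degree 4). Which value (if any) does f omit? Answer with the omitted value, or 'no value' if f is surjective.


Little Picard bounds the complement of f(ℂ) to at most one point.
For every w ∈ ℂ, the equation p(z) − w = 0 is a nonconstant polynomial in z and hence has at least one root by the fundamental theorem of algebra. So p is surjective onto ℂ, omitting no value.

Omitted value: no value.


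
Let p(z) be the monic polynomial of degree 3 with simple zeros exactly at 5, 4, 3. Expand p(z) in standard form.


The polynomial is p(z) = ∏_{α ∈ S} (z − α), where S = {5, 4, 3}.
Expanding the product yields: p(z) = z^3 -12·z^2 + 47·z -60.
The resulting polynomial has degree 3 and real coefficients as required.

p(z) = z^3 -12·z^2 + 47·z -60.


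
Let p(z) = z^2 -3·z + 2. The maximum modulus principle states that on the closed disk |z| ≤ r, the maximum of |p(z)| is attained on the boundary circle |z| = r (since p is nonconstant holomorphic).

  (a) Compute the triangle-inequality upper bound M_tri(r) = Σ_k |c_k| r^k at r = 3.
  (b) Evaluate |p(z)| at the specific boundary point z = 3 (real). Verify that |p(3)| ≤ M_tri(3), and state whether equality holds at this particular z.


Coefficients: c_0 = 2, c_1 = -3, c_2 = 1. Radius r = 3.
Part (a). Triangle bound: M_tri(r) = Σ_k |c_k| r^k
  = |2|·3^0 + |-3|·3^1 + |1|·3^2
  = 2 + 9 + 9 = 20.
This bounds M(r) := max_{|z|=r} |p(z)| from above; equality holds iff all terms c_k z^k can be made to align in phase at a single z on |z|=r.
Part (b). At z = 3 (real, on the circle |z| = r):
  p(3) = (2)·3^0 + (-3)·3^1 + (1)·3^2 = 2.
  |p(3)| = 2.
Check: |p(3)| = 2 ≤ 20 = M_tri(3). ✓ Equality does not hold at z = 3 (the coefficients have mixed signs, so the terms do not all align in phase there).

M_tri(3) = 20; |p(3)| = 2; equality at z=3: no.


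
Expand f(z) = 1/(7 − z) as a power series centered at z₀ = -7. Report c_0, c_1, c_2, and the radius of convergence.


Let w = z − z₀, so z = z₀ + w.
Then 7 − z = 7 − (z₀ + w) = (7 − z₀) − w = 14 − w.
f(z) = 1/(14 − w) = (1/(14)) · 1/(1 − w/(14)) = Σ_{n≥0} w^n / (14)^(n+1).
So c_n = 1/(14)^(n+1):
  c_0 = 1/(14)^1 = 1/14.
  c_1 = 1/(14)^2 = 1/196.
  c_2 = 1/(14)^3 = 1/2744.
The series is valid for |w/d| < 1, i.e. |z − z₀| < |d|.
Radius of convergence: R = |7 − z₀| = |14| = 14 (distance from z₀ to the singularity z = 7).

c_0 = 1/14, c_1 = 1/196, c_2 = 1/2744; R = 14.


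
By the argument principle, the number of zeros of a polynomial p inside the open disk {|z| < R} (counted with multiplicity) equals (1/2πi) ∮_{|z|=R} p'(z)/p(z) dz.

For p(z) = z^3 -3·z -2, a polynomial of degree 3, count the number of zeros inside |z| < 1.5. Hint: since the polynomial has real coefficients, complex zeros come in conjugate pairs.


The zeros of p are: 2, -1, -1.
Their magnitudes are: 2, 1, 1.
Zeros with |z| < R = 1.5: -1, -1.
Count = 2.
By the argument principle, (1/2πi) ∮_{|z|=R} p'(z)/p(z) dz equals exactly this count.

Number of zeros inside |z| < 1.5: 2.


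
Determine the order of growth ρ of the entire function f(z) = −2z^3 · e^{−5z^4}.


M(r) = max_{|z|=r} |-2|·|z|^3·|e^{−5z^4}| = 2·r^3 · e^{5r^4} (the factors attain their maxima compatibly on |z|=r). Then log M(r) = log 2 + 3·log r + 5r^4, dominated by the last term, so log log M(r) ~ 4·log r. The polynomial factor -2z^3 contributes only a log r term and does not affect the order. ρ = 4.
Therefore ρ = 4.

Order ρ = 4.


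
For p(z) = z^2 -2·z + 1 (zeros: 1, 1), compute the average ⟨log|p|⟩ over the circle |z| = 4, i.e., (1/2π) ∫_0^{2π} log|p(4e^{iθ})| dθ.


Zeros: 1, 1; r = 4.
Inside |z| < r: 1, 1. Outside (|z| ≥ r): ∅.
p(0) = 1, so log|p(0)| = log(1) = 0.0000.
Apply Jensen: I(r) = log|p(0)| + Σ_k log(r/|z_k|), summed over zeros inside |z| < r.
  log(r/|z_k|) for z_k = 1: log(4/1) = 1.3863
  log(r/|z_k|) for z_k = 1: log(4/1) = 1.3863
Sum over inside zeros: 2.7726.
I(r) = log|p(0)| + (inside sum) = 0.0000 + 2.7726 = 2.7726.
Closed form (all zeros inside, monic): I(r) = n·log(r) = 2·log(4) = 2.7726. ✓

I(r) ≈ 2.7726.


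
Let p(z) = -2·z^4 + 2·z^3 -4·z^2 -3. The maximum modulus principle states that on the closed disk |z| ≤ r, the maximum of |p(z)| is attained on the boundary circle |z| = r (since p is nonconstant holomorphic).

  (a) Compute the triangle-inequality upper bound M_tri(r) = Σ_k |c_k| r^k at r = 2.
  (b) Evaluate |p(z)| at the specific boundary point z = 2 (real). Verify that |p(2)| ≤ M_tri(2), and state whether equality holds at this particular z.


Coefficients: c_0 = -3, c_1 = 0, c_2 = -4, c_3 = 2, c_4 = -2. Radius r = 2.
Part (a). Triangle bound: M_tri(r) = Σ_k |c_k| r^k
  = |-3|·2^0 + |0|·2^1 + |-4|·2^2 + |2|·2^3 + |-2|·2^4
  = 3 + 0 + 16 + 16 + 32 = 67.
This bounds M(r) := max_{|z|=r} |p(z)| from above; equality holds iff all terms c_k z^k can be made to align in phase at a single z on |z|=r.
Part (b). At z = 2 (real, on the circle |z| = r):
  p(2) = (-3)·2^0 + (0)·2^1 + (-4)·2^2 + (2)·2^3 + (-2)·2^4 = -35.
  |p(2)| = 35.
Check: |p(2)| = 35 ≤ 67 = M_tri(2). ✓ Equality does not hold at z = 2 (the coefficients have mixed signs, so the terms do not all align in phase there).

M_tri(2) = 67; |p(2)| = 35; equality at z=2: no.


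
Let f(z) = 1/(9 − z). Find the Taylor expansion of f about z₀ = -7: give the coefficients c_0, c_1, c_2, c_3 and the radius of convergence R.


Let w = z − z₀, so z = z₀ + w.
Then 9 − z = 9 − (z₀ + w) = (9 − z₀) − w = 16 − w.
f(z) = 1/(16 − w) = (1/(16)) · 1/(1 − w/(16)) = Σ_{n≥0} w^n / (16)^(n+1).
So c_n = 1/(16)^(n+1):
  c_0 = 1/(16)^1 = 1/16.
  c_1 = 1/(16)^2 = 1/256.
  c_2 = 1/(16)^3 = 1/4096.
  c_3 = 1/(16)^4 = 1/65536.
The series is valid for |w/d| < 1, i.e. |z − z₀| < |d|.
Radius of convergence: R = |9 − z₀| = |16| = 16 (distance from z₀ to the singularity z = 9).

c_0 = 1/16, c_1 = 1/256, c_2 = 1/4096, c_3 = 1/65536; R = 16.


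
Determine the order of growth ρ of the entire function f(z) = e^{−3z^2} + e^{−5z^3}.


Each summand is entire of order 2 and 3 respectively (as in the single-exponential case). The order of a sum is at most the max of the orders, so ρ ≤ 3. For the lower bound: on |z|=r choose arg z so that -5z^3 is real positive; then |e^{-5z^3}| = e^{5r^3} while |e^{-3z^2}| ≤ e^{3r^2} = o(e^{5r^3}). So |f| ≥ e^{5r^3}(1 − o(1)) and ρ ≥ 3. Hence ρ = max(2, 3) = 3.
Therefore ρ = 3.

Order ρ = 3.


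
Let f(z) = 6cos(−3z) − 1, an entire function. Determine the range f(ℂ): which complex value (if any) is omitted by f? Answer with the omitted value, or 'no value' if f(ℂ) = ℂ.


Little Picard bounds the complement of f(ℂ) to at most one point.
cos is entire and surjective onto ℂ: for every w ∈ ℂ, cos(ζ) = w has a solution ζ ∈ ℂ (e.g., via the complex inverse arccos). With ζ = −3z this gives z = ζ/(-3). Then 6·cos(−3z) takes every value in 6·ℂ = ℂ, and adding -1 is a bijection of ℂ. So f is surjective and omits no value. (Note: only on the real line is cos bounded by [−1, 1].)

Omitted value: no value.


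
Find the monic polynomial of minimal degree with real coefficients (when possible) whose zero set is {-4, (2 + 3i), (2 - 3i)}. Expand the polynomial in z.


The polynomial is p(z) = ∏_{α ∈ S} (z − α), where S = {-4, (2 + 3i), (2 - 3i)}.
Expanding the product yields: p(z) = z^3 -3·z + 52.
Note conjugate pairs combine to real quadratics: (z − (2+3i))(z − (2−3i)) = z² − 4z + 13.
The resulting polynomial has degree 3 and real coefficients as required.

p(z) = z^3 -3·z + 52.


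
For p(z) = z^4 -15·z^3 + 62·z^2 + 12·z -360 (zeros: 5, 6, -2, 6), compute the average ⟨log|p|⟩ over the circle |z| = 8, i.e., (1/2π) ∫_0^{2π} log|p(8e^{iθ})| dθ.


Zeros: -2, 5, 6, 6; r = 8.
Inside |z| < r: -2, 5, 6, 6. Outside (|z| ≥ r): ∅.
p(0) = -360, so log|p(0)| = log(360) = 5.8861.
Apply Jensen: I(r) = log|p(0)| + Σ_k log(r/|z_k|), summed over zeros inside |z| < r.
  log(r/|z_k|) for z_k = 5: log(8/5) = 0.4700
  log(r/|z_k|) for z_k = 6: log(8/6) = 0.2877
  log(r/|z_k|) for z_k = -2: log(8/2) = 1.3863
  log(r/|z_k|) for z_k = 6: log(8/6) = 0.2877
Sum over inside zeros: 2.4317.
I(r) = log|p(0)| + (inside sum) = 5.8861 + 2.4317 = 8.3178.
Closed form (all zeros inside, monic): I(r) = n·log(r) = 4·log(8) = 8.3178. ✓

I(r) ≈ 8.3178.


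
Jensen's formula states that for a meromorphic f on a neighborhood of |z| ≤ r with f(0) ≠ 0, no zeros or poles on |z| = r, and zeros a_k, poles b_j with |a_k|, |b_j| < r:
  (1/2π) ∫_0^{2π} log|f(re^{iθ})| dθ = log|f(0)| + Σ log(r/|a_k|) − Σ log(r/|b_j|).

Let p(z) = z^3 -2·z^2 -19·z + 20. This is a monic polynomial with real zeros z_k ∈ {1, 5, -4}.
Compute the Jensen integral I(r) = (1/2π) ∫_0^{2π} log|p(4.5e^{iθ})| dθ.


Zeros: -4, 1, 5; r = 4.5.
Inside |z| < r: -4, 1. Outside (|z| ≥ r): 5.
p(0) = 20, so log|p(0)| = log(20) = 2.9957.
Apply Jensen: I(r) = log|p(0)| + Σ_k log(r/|z_k|), summed over zeros inside |z| < r.
  log(r/|z_k|) for z_k = 1: log(4.5/1) = 1.5041
  log(r/|z_k|) for z_k = -4: log(4.5/4) = 0.1178
  Outside zeros (5) contribute nothing to the Jensen sum.
Sum over inside zeros: 1.6219.
I(r) = log|p(0)| + (inside sum) = 2.9957 + 1.6219 = 4.6176.
Note: since some zeros are outside |z| ≤ r, the simplified n·log(r) form does NOT apply — only the inside zeros contribute.

I(r) ≈ 4.6176.


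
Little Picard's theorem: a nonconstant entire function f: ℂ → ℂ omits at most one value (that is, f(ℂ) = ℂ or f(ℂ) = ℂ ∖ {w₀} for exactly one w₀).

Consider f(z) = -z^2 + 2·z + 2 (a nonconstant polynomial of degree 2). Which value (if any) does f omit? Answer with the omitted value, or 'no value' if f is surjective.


Little Picard bounds the complement of f(ℂ) to at most one point.
For every w ∈ ℂ, the equation p(z) − w = 0 is a nonconstant polynomial in z and hence has at least one root by the fundamental theorem of algebra. So p is surjective onto ℂ, omitting no value.

Omitted value: no value.


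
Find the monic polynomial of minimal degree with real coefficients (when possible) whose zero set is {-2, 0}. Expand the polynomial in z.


The polynomial is p(z) = ∏_{α ∈ S} (z − α), where S = {-2, 0}.
Expanding the product yields: p(z) = z^2 + 2·z.
The resulting polynomial has degree 2 and real coefficients as required.

p(z) = z^2 + 2·z.


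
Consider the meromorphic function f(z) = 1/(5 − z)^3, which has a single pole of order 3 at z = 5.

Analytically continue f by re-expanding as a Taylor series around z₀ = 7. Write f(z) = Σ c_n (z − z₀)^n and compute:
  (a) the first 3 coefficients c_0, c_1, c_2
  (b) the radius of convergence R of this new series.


Let w = z − z₀, so z = z₀ + w.
Then 5 − z = 5 − (z₀ + w) = (5 − z₀) − w = -2 − w.
f(z) = 1/(-2 − w)^3 = (1/(-2)^3) · (1 − w/(-2))^{−3}.
By the binomial series (1−u)^{−3} = Σ_{n≥0} C(n+2, 2) u^n for |u|<1, with u = w/(-2):
  c_n = C(n+2, 2) / (-2)^(n+3).
  c_0 = 1/(-2)^3 = -1/8.
  c_1 = 3/(-2)^4 = 3/16.
  c_2 = 6/(-2)^5 = -3/16.
The series is valid for |w/d| < 1, i.e. |z − z₀| < |d|.
Radius of convergence: R = |5 − z₀| = |-2| = 2 (distance from z₀ to the singularity z = 5).

c_0 = -1/8, c_1 = 3/16, c_2 = -3/16; R = 2.


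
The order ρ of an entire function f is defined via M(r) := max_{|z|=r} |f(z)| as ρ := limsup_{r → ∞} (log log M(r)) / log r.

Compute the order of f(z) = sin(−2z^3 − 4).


Write sin(w) = (e^{iw} ± e^{−iw})/(2 or 2i), so |sin(w)| ≤ e^{|w|}. With w = −2z^3 − 4, |w| ≤ 2r^3 + 4 on |z|=r, giving M(r) ≤ e^{2r^3 + 4} and ρ ≤ 3. For the lower bound, choose z on |z|=r with -2z^3 purely imaginary of modulus 2r^3; then |sin(−2z^3 − 4)| grows like e^{2r^3}/2, so ρ ≥ 3. Hence ρ = 3.
Therefore ρ = 3.

Order ρ = 3.


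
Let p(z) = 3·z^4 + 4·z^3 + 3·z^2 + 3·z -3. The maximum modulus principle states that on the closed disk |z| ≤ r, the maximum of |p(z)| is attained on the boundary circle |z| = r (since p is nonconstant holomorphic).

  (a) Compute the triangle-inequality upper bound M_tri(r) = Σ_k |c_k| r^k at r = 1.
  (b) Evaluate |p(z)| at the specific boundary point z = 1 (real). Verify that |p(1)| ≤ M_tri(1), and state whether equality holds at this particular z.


Coefficients: c_0 = -3, c_1 = 3, c_2 = 3, c_3 = 4, c_4 = 3. Radius r = 1.
Part (a). Triangle bound: M_tri(r) = Σ_k |c_k| r^k
  = |-3|·1^0 + |3|·1^1 + |3|·1^2 + |4|·1^3 + |3|·1^4
  = 3 + 3 + 3 + 4 + 3 = 16.
This bounds M(r) := max_{|z|=r} |p(z)| from above; equality holds iff all terms c_k z^k can be made to align in phase at a single z on |z|=r.
Part (b). At z = 1 (real, on the circle |z| = r):
  p(1) = (-3)·1^0 + (3)·1^1 + (3)·1^2 + (4)·1^3 + (3)·1^4 = 10.
  |p(1)| = 10.
Check: |p(1)| = 10 ≤ 16 = M_tri(1). ✓ Equality does not hold at z = 1 (the coefficients have mixed signs, so the terms do not all align in phase there).

M_tri(1) = 16; |p(1)| = 10; equality at z=1: no.


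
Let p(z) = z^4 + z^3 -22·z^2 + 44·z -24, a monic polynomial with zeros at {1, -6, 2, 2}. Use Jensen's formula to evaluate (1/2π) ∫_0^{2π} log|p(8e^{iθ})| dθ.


Zeros: -6, 1, 2, 2; r = 8.
Inside |z| < r: -6, 1, 2, 2. Outside (|z| ≥ r): ∅.
p(0) = -24, so log|p(0)| = log(24) = 3.1781.
Apply Jensen: I(r) = log|p(0)| + Σ_k log(r/|z_k|), summed over zeros inside |z| < r.
  log(r/|z_k|) for z_k = 1: log(8/1) = 2.0794
  log(r/|z_k|) for z_k = -6: log(8/6) = 0.2877
  log(r/|z_k|) for z_k = 2: log(8/2) = 1.3863
  log(r/|z_k|) for z_k = 2: log(8/2) = 1.3863
Sum over inside zeros: 5.1397.
I(r) = log|p(0)| + (inside sum) = 3.1781 + 5.1397 = 8.3178.
Closed form (all zeros inside, monic): I(r) = n·log(r) = 4·log(8) = 8.3178. ✓

I(r) ≈ 8.3178.


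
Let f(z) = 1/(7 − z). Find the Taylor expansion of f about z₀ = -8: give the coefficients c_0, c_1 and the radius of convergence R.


Let w = z − z₀, so z = z₀ + w.
Then 7 − z = 7 − (z₀ + w) = (7 − z₀) − w = 15 − w.
f(z) = 1/(15 − w) = (1/(15)) · 1/(1 − w/(15)) = Σ_{n≥0} w^n / (15)^(n+1).
So c_n = 1/(15)^(n+1):
  c_0 = 1/(15)^1 = 1/15.
  c_1 = 1/(15)^2 = 1/225.
The series is valid for |w/d| < 1, i.e. |z − z₀| < |d|.
Radius of convergence: R = |7 − z₀| = |15| = 15 (distance from z₀ to the singularity z = 7).

c_0 = 1/15, c_1 = 1/225; R = 15.


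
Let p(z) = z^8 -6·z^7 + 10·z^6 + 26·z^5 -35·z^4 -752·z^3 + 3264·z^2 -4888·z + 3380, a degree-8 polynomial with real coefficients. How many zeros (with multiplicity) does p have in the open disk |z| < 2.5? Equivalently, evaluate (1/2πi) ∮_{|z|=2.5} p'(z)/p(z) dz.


The zeros of p are: (1 + 1i), (1 - 1i), (2 + 3i), (2 - 3i), (-3 + 2i), (-3 - 2i), (3 + 1i), (3 - 1i).
Their magnitudes are: 1.414, 1.414, 3.606, 3.606, 3.606, 3.606, 3.162, 3.162.
Zeros with |z| < R = 2.5: (1 + 1i), (1 - 1i).
Count = 2.
By the argument principle, (1/2πi) ∮_{|z|=R} p'(z)/p(z) dz equals exactly this count.

Number of zeros inside |z| < 2.5: 2.


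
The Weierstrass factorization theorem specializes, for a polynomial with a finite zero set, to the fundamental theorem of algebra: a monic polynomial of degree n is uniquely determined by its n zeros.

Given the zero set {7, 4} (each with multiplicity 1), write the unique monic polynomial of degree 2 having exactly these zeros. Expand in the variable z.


The polynomial is p(z) = ∏_{α ∈ S} (z − α), where S = {7, 4}.
Expanding the product yields: p(z) = z^2 -11·z + 28.
The resulting polynomial has degree 2 and real coefficients as required.

p(z) = z^2 -11·z + 28.


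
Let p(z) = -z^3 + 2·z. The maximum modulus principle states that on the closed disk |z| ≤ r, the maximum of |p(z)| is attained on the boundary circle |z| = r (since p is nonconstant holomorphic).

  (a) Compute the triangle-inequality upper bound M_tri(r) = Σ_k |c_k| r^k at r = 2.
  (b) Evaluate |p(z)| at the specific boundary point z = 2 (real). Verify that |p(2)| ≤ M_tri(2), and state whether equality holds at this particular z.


Coefficients: c_0 = 0, c_1 = 2, c_2 = 0, c_3 = -1. Radius r = 2.
Part (a). Triangle bound: M_tri(r) = Σ_k |c_k| r^k
  = |0|·2^0 + |2|·2^1 + |0|·2^2 + |-1|·2^3
  = 0 + 4 + 0 + 8 = 12.
This bounds M(r) := max_{|z|=r} |p(z)| from above; equality holds iff all terms c_k z^k can be made to align in phase at a single z on |z|=r.
Part (b). At z = 2 (real, on the circle |z| = r):
  p(2) = (0)·2^0 + (2)·2^1 + (0)·2^2 + (-1)·2^3 = -4.
  |p(2)| = 4.
Check: |p(2)| = 4 ≤ 12 = M_tri(2). ✓ Equality does not hold at z = 2 (the coefficients have mixed signs, so the terms do not all align in phase there).

M_tri(2) = 12; |p(2)| = 4; equality at z=2: no.


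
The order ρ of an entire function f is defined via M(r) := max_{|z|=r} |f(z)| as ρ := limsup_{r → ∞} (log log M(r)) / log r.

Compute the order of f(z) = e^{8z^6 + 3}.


|e^{8z^6 + 3}| = e^{Re(8·z^6) + 3} ≤ e^{8|z|^6 + 3} = e^{8r^6 + 3} on |z| = r, so ρ ≤ 6. Choosing z on |z|=r so that 8·z^6 is real positive (always possible by picking arg z appropriately) gives |f(z)| = e^{8r^6 + 3}, matching the bound. The additive constant 3 does not affect log log M(r) ~ 6·log r. Hence ρ = 6.
Therefore ρ = 6.

Order ρ = 6.


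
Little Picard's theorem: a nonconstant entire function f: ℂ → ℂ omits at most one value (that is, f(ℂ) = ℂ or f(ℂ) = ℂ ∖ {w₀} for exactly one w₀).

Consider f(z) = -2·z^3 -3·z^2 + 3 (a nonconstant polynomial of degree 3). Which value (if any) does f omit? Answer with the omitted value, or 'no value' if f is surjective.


Little Picard bounds the complement of f(ℂ) to at most one point.
For every w ∈ ℂ, the equation p(z) − w = 0 is a nonconstant polynomial in z and hence has at least one root by the fundamental theorem of algebra. So p is surjective onto ℂ, omitting no value.

Omitted value: no value.


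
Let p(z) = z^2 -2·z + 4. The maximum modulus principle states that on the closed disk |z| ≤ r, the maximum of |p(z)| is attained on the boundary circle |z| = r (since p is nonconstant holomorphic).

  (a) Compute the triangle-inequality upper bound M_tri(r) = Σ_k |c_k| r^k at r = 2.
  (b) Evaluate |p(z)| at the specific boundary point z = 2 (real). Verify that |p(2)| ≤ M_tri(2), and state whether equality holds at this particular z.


Coefficients: c_0 = 4, c_1 = -2, c_2 = 1. Radius r = 2.
Part (a). Triangle bound: M_tri(r) = Σ_k |c_k| r^k
  = |4|·2^0 + |-2|·2^1 + |1|·2^2
  = 4 + 4 + 4 = 12.
This bounds M(r) := max_{|z|=r} |p(z)| from above; equality holds iff all terms c_k z^k can be made to align in phase at a single z on |z|=r.
Part (b). At z = 2 (real, on the circle |z| = r):
  p(2) = (4)·2^0 + (-2)·2^1 + (1)·2^2 = 4.
  |p(2)| = 4.
Check: |p(2)| = 4 ≤ 12 = M_tri(2). ✓ Equality does not hold at z = 2 (the coefficients have mixed signs, so the terms do not all align in phase there).

M_tri(2) = 12; |p(2)| = 4; equality at z=2: no.


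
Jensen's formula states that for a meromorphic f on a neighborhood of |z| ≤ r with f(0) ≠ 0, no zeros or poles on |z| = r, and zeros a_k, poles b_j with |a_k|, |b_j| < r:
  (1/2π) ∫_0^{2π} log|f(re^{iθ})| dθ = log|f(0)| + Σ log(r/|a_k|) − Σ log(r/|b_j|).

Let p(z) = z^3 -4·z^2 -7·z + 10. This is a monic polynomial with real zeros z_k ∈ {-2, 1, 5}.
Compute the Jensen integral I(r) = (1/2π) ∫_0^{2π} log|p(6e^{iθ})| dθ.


Zeros: -2, 1, 5; r = 6.
Inside |z| < r: -2, 1, 5. Outside (|z| ≥ r): ∅.
p(0) = 10, so log|p(0)| = log(10) = 2.3026.
Apply Jensen: I(r) = log|p(0)| + Σ_k log(r/|z_k|), summed over zeros inside |z| < r.
  log(r/|z_k|) for z_k = -2: log(6/2) = 1.0986
  log(r/|z_k|) for z_k = 1: log(6/1) = 1.7918
  log(r/|z_k|) for z_k = 5: log(6/5) = 0.1823
Sum over inside zeros: 3.0727.
I(r) = log|p(0)| + (inside sum) = 2.3026 + 3.0727 = 5.3753.
Closed form (all zeros inside, monic): I(r) = n·log(r) = 3·log(6) = 5.3753. ✓

I(r) ≈ 5.3753.


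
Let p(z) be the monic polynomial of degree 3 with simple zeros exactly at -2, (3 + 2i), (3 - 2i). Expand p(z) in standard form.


The polynomial is p(z) = ∏_{α ∈ S} (z − α), where S = {-2, (3 + 2i), (3 - 2i)}.
Expanding the product yields: p(z) = z^3 -4·z^2 + z + 26.
Note conjugate pairs combine to real quadratics: (z − (3+2i))(z − (3−2i)) = z² − 6z + 13.
The resulting polynomial has degree 3 and real coefficients as required.

p(z) = z^3 -4·z^2 + z + 26.


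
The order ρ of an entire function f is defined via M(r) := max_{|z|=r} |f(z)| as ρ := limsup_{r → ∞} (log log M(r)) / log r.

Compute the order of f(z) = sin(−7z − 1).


sin(w) is a linear combination of e^{iw} and e^{−iw} (or e^w, e^{−w} in the hyperbolic case), so |sin(w)| ≤ e^{|w|}. With w = −7z − 1, |w| ≤ 7|z| + 1 = 7r + 1 on |z| = r, giving M(r) ≤ e^{7r + 1}, so ρ ≤ 1. On a suitable ray (z = it for sin/cos; z = t for sinh/cosh, t real → ∞), |sin(−7z − 1)| grows like e^{7|t|}/2, so ρ ≥ 1. Hence ρ = 1.
Therefore ρ = 1.

Order ρ = 1.


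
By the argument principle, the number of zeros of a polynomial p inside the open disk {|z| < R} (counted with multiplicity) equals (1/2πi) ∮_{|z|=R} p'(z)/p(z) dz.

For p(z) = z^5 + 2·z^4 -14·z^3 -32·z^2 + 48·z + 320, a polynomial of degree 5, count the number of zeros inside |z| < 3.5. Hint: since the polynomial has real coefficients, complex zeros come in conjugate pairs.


The zeros of p are: (-2 + 2i), (-2 - 2i), -4, (3 + 1i), (3 - 1i).
Their magnitudes are: 2.828, 2.828, 4, 3.162, 3.162.
Zeros with |z| < R = 3.5: (-2 + 2i), (-2 - 2i), (3 + 1i), (3 - 1i).
Count = 4.
By the argument principle, (1/2πi) ∮_{|z|=R} p'(z)/p(z) dz equals exactly this count.

Number of zeros inside |z| < 3.5: 4.


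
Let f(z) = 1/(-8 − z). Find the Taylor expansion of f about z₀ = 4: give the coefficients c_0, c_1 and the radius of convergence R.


Let w = z − z₀, so z = z₀ + w.
Then -8 − z = -8 − (z₀ + w) = (-8 − z₀) − w = -12 − w.
f(z) = 1/(-12 − w) = (1/(-12)) · 1/(1 − w/(-12)) = Σ_{n≥0} w^n / (-12)^(n+1).
So c_n = 1/(-12)^(n+1):
  c_0 = 1/(-12)^1 = -1/12.
  c_1 = 1/(-12)^2 = 1/144.
The series is valid for |w/d| < 1, i.e. |z − z₀| < |d|.
Radius of convergence: R = |-8 − z₀| = |-12| = 12 (distance from z₀ to the singularity z = -8).

c_0 = -1/12, c_1 = 1/144; R = 12.


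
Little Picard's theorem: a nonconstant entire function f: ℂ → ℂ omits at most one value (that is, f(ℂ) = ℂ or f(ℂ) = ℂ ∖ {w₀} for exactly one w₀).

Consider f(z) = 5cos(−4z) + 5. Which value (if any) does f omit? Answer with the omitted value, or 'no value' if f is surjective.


Little Picard bounds the complement of f(ℂ) to at most one point.
cos is entire and surjective onto ℂ: for every w ∈ ℂ, cos(ζ) = w has a solution ζ ∈ ℂ (e.g., via the complex inverse arccos). With ζ = −4z this gives z = ζ/(-4). Then 5·cos(−4z) takes every value in 5·ℂ = ℂ, and adding 5 is a bijection of ℂ. So f is surjective and omits no value. (Note: only on the real line is cos bounded by [−1, 1].)

Omitted value: no value.


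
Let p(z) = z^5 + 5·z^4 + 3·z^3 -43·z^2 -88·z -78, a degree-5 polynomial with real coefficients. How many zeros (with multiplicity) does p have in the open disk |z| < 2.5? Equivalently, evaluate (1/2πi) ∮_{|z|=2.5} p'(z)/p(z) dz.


The zeros of p are: (-1 + 1i), (-1 - 1i), 3, (-3 + 2i), (-3 - 2i).
Their magnitudes are: 1.414, 1.414, 3, 3.606, 3.606.
Zeros with |z| < R = 2.5: (-1 + 1i), (-1 - 1i).
Count = 2.
By the argument principle, (1/2πi) ∮_{|z|=R} p'(z)/p(z) dz equals exactly this count.

Number of zeros inside |z| < 2.5: 2.


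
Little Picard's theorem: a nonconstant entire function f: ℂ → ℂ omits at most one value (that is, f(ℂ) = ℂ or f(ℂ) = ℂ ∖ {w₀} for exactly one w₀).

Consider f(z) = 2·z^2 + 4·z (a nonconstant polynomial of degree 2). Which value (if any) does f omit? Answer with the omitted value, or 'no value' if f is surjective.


Little Picard bounds the complement of f(ℂ) to at most one point.
For every w ∈ ℂ, the equation p(z) − w = 0 is a nonconstant polynomial in z and hence has at least one root by the fundamental theorem of algebra. So p is surjective onto ℂ, omitting no value.

Omitted value: no value.


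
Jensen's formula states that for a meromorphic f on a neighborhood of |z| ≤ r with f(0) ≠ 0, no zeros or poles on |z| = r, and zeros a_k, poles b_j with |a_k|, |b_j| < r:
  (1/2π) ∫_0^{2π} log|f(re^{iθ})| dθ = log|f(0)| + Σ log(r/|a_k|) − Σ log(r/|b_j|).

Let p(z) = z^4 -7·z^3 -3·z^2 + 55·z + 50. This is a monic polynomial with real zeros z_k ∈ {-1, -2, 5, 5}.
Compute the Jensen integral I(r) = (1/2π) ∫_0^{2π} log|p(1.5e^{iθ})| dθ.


Zeros: -2, -1, 5, 5; r = 1.5.
Inside |z| < r: -1. Outside (|z| ≥ r): -2, 5, 5.
p(0) = 50, so log|p(0)| = log(50) = 3.9120.
Apply Jensen: I(r) = log|p(0)| + Σ_k log(r/|z_k|), summed over zeros inside |z| < r.
  log(r/|z_k|) for z_k = -1: log(1.5/1) = 0.4055
  Outside zeros (-2, 5, 5) contribute nothing to the Jensen sum.
Sum over inside zeros: 0.4055.
I(r) = log|p(0)| + (inside sum) = 3.9120 + 0.4055 = 4.3175.
Note: since some zeros are outside |z| ≤ r, the simplified n·log(r) form does NOT apply — only the inside zeros contribute.

I(r) ≈ 4.3175.


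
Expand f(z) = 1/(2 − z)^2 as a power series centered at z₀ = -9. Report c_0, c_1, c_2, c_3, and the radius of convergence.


Let w = z − z₀, so z = z₀ + w.
Then 2 − z = 2 − (z₀ + w) = (2 − z₀) − w = 11 − w.
f(z) = 1/(11 − w)^2 = (1/(11)^2) · (1 − w/(11))^{−2}.
By the binomial series (1−u)^{−2} = Σ_{n≥0} C(n+1, 1) u^n for |u|<1, with u = w/(11):
  c_n = C(n+1, 1) / (11)^(n+2).
  c_0 = 1/(11)^2 = 1/121.
  c_1 = 2/(11)^3 = 2/1331.
  c_2 = 3/(11)^4 = 3/14641.
  c_3 = 4/(11)^5 = 4/161051.
The series is valid for |w/d| < 1, i.e. |z − z₀| < |d|.
Radius of convergence: R = |2 − z₀| = |11| = 11 (distance from z₀ to the singularity z = 2).

c_0 = 1/121, c_1 = 2/1331, c_2 = 3/14641, c_3 = 4/161051; R = 11.


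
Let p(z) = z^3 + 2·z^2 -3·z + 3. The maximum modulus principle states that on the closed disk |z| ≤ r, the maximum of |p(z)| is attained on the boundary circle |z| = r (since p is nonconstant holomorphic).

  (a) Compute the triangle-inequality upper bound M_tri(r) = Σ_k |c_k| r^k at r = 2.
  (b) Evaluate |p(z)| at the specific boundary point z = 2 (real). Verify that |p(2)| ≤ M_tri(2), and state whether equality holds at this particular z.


Coefficients: c_0 = 3, c_1 = -3, c_2 = 2, c_3 = 1. Radius r = 2.
Part (a). Triangle bound: M_tri(r) = Σ_k |c_k| r^k
  = |3|·2^0 + |-3|·2^1 + |2|·2^2 + |1|·2^3
  = 3 + 6 + 8 + 8 = 25.
This bounds M(r) := max_{|z|=r} |p(z)| from above; equality holds iff all terms c_k z^k can be made to align in phase at a single z on |z|=r.
Part (b). At z = 2 (real, on the circle |z| = r):
  p(2) = (3)·2^0 + (-3)·2^1 + (2)·2^2 + (1)·2^3 = 13.
  |p(2)| = 13.
Check: |p(2)| = 13 ≤ 25 = M_tri(2). ✓ Equality does not hold at z = 2 (the coefficients have mixed signs, so the terms do not all align in phase there).

M_tri(2) = 25; |p(2)| = 13; equality at z=2: no.


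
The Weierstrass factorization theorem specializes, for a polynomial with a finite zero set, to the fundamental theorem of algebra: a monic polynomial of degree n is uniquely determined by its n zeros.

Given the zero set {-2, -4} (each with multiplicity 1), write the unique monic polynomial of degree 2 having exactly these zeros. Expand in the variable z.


The polynomial is p(z) = ∏_{α ∈ S} (z − α), where S = {-2, -4}.
Expanding the product yields: p(z) = z^2 + 6·z + 8.
The resulting polynomial has degree 2 and real coefficients as required.

p(z) = z^2 + 6·z + 8.


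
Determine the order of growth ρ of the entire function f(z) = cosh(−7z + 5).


cosh(w) is a linear combination of e^{iw} and e^{−iw} (or e^w, e^{−w} in the hyperbolic case), so |cosh(w)| ≤ e^{|w|}. With w = −7z + 5, |w| ≤ 7|z| + 5 = 7r + 5 on |z| = r, giving M(r) ≤ e^{7r + 5}, so ρ ≤ 1. On a suitable ray (z = it for sin/cos; z = t for sinh/cosh, t real → ∞), |cosh(−7z + 5)| grows like e^{7|t|}/2, so ρ ≥ 1. Hence ρ = 1.
Therefore ρ = 1.

Order ρ = 1.


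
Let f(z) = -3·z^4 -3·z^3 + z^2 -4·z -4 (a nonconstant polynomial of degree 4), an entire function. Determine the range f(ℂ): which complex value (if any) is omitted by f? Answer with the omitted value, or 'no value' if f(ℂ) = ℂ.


Little Picard bounds the complement of f(ℂ) to at most one point.
For every w ∈ ℂ, the equation p(z) − w = 0 is a nonconstant polynomial in z and hence has at least one root by the fundamental theorem of algebra. So p is surjective onto ℂ, omitting no value.

Omitted value: no value.


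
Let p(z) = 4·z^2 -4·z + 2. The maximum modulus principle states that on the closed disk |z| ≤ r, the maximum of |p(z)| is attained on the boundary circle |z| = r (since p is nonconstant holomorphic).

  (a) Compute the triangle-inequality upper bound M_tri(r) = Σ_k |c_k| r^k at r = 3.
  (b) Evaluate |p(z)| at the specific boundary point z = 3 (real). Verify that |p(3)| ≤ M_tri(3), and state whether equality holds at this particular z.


Coefficients: c_0 = 2, c_1 = -4, c_2 = 4. Radius r = 3.
Part (a). Triangle bound: M_tri(r) = Σ_k |c_k| r^k
  = |2|·3^0 + |-4|·3^1 + |4|·3^2
  = 2 + 12 + 36 = 50.
This bounds M(r) := max_{|z|=r} |p(z)| from above; equality holds iff all terms c_k z^k can be made to align in phase at a single z on |z|=r.
Part (b). At z = 3 (real, on the circle |z| = r):
  p(3) = (2)·3^0 + (-4)·3^1 + (4)·3^2 = 26.
  |p(3)| = 26.
Check: |p(3)| = 26 ≤ 50 = M_tri(3). ✓ Equality does not hold at z = 3 (the coefficients have mixed signs, so the terms do not all align in phase there).

M_tri(3) = 50; |p(3)| = 26; equality at z=3: no.


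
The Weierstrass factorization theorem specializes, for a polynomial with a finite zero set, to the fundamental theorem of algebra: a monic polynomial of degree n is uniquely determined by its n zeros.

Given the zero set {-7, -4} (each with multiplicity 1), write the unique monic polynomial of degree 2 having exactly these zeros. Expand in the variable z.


The polynomial is p(z) = ∏_{α ∈ S} (z − α), where S = {-7, -4}.
Expanding the product yields: p(z) = z^2 + 11·z + 28.
The resulting polynomial has degree 2 and real coefficients as required.

p(z) = z^2 + 11·z + 28.


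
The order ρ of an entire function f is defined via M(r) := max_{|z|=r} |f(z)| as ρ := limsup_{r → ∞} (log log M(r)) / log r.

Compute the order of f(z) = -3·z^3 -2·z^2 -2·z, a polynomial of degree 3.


|f(z)| ≤ Σ|c_k|·r^k = O(r^3) as r → ∞. Polynomial growth is O(e^{r^ε}) for every ε > 0 (since r^3/e^{r^ε} → 0), so ρ ≤ ε for all ε > 0, i.e. ρ = 0. Every nonconstant polynomial has order 0.
Therefore ρ = 0.

Order ρ = 0.


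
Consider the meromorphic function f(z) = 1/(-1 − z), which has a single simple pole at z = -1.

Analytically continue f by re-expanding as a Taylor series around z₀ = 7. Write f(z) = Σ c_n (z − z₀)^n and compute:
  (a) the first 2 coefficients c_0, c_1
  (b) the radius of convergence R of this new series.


Let w = z − z₀, so z = z₀ + w.
Then -1 − z = -1 − (z₀ + w) = (-1 − z₀) − w = -8 − w.
f(z) = 1/(-8 − w) = (1/(-8)) · 1/(1 − w/(-8)) = Σ_{n≥0} w^n / (-8)^(n+1).
So c_n = 1/(-8)^(n+1):
  c_0 = 1/(-8)^1 = -1/8.
  c_1 = 1/(-8)^2 = 1/64.
The series is valid for |w/d| < 1, i.e. |z − z₀| < |d|.
Radius of convergence: R = |-1 − z₀| = |-8| = 8 (distance from z₀ to the singularity z = -1).

c_0 = -1/8, c_1 = 1/64; R = 8.


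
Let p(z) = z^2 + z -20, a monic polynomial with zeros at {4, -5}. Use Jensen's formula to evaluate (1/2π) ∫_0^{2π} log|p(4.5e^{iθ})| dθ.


Zeros: -5, 4; r = 4.5.
Inside |z| < r: 4. Outside (|z| ≥ r): -5.
p(0) = -20, so log|p(0)| = log(20) = 2.9957.
Apply Jensen: I(r) = log|p(0)| + Σ_k log(r/|z_k|), summed over zeros inside |z| < r.
  log(r/|z_k|) for z_k = 4: log(4.5/4) = 0.1178
  Outside zeros (-5) contribute nothing to the Jensen sum.
Sum over inside zeros: 0.1178.
I(r) = log|p(0)| + (inside sum) = 2.9957 + 0.1178 = 3.1135.
Note: since some zeros are outside |z| ≤ r, the simplified n·log(r) form does NOT apply — only the inside zeros contribute.

I(r) ≈ 3.1135.


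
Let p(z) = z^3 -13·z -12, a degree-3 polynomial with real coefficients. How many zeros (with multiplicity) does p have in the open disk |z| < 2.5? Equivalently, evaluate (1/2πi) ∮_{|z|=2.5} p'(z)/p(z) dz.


The zeros of p are: -1, 4, -3.
Their magnitudes are: 1, 4, 3.
Zeros with |z| < R = 2.5: -1.
Count = 1.
By the argument principle, (1/2πi) ∮_{|z|=R} p'(z)/p(z) dz equals exactly this count.

Number of zeros inside |z| < 2.5: 1.


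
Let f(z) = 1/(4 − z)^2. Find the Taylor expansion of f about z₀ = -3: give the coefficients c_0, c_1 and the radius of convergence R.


Let w = z − z₀, so z = z₀ + w.
Then 4 − z = 4 − (z₀ + w) = (4 − z₀) − w = 7 − w.
f(z) = 1/(7 − w)^2 = (1/(7)^2) · (1 − w/(7))^{−2}.
By the binomial series (1−u)^{−2} = Σ_{n≥0} C(n+1, 1) u^n for |u|<1, with u = w/(7):
  c_n = C(n+1, 1) / (7)^(n+2).
  c_0 = 1/(7)^2 = 1/49.
  c_1 = 2/(7)^3 = 2/343.
The series is valid for |w/d| < 1, i.e. |z − z₀| < |d|.
Radius of convergence: R = |4 − z₀| = |7| = 7 (distance from z₀ to the singularity z = 4).

c_0 = 1/49, c_1 = 2/343; R = 7.


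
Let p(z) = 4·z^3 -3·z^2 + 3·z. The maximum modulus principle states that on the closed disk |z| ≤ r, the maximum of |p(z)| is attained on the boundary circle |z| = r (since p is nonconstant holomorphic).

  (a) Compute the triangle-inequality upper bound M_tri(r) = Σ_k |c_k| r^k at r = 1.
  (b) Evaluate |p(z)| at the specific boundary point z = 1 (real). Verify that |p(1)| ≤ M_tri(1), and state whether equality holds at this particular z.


Coefficients: c_0 = 0, c_1 = 3, c_2 = -3, c_3 = 4. Radius r = 1.
Part (a). Triangle bound: M_tri(r) = Σ_k |c_k| r^k
  = |0|·1^0 + |3|·1^1 + |-3|·1^2 + |4|·1^3
  = 0 + 3 + 3 + 4 = 10.
This bounds M(r) := max_{|z|=r} |p(z)| from above; equality holds iff all terms c_k z^k can be made to align in phase at a single z on |z|=r.
Part (b). At z = 1 (real, on the circle |z| = r):
  p(1) = (0)·1^0 + (3)·1^1 + (-3)·1^2 + (4)·1^3 = 4.
  |p(1)| = 4.
Check: |p(1)| = 4 ≤ 10 = M_tri(1). ✓ Equality does not hold at z = 1 (the coefficients have mixed signs, so the terms do not all align in phase there).

M_tri(1) = 10; |p(1)| = 4; equality at z=1: no.


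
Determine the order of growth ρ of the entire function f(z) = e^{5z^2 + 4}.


|e^{5z^2 + 4}| = e^{Re(5·z^2) + 4} ≤ e^{5|z|^2 + 4} = e^{5r^2 + 4} on |z| = r, so ρ ≤ 2. Choosing z on |z|=r so that 5·z^2 is real positive (always possible by picking arg z appropriately) gives |f(z)| = e^{5r^2 + 4}, matching the bound. The additive constant 4 does not affect log log M(r) ~ 2·log r. Hence ρ = 2.
Therefore ρ = 2.

Order ρ = 2.


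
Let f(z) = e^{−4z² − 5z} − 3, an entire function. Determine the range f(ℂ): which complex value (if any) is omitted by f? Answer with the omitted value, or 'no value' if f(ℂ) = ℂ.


Little Picard bounds the complement of f(ℂ) to at most one point.
The exponent g(z) = −4z² − 5z is a nonconstant polynomial, hence surjective onto ℂ. So e^{g(z)} takes every value in {e^w : w ∈ ℂ} = ℂ ∖ {0}. Adding -3 shifts the range to ℂ ∖ {-3}. f omits exactly -3.

Omitted value: -3.


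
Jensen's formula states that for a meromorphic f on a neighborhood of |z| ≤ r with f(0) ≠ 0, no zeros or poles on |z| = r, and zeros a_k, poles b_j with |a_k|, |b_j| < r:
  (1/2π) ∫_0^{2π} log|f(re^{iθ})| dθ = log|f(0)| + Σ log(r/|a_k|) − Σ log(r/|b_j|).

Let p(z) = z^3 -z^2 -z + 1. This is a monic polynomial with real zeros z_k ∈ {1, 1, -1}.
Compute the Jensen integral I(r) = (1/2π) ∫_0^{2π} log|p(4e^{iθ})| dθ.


Zeros: -1, 1, 1; r = 4.
Inside |z| < r: -1, 1, 1. Outside (|z| ≥ r): ∅.
p(0) = 1, so log|p(0)| = log(1) = 0.0000.
Apply Jensen: I(r) = log|p(0)| + Σ_k log(r/|z_k|), summed over zeros inside |z| < r.
  log(r/|z_k|) for z_k = 1: log(4/1) = 1.3863
  log(r/|z_k|) for z_k = 1: log(4/1) = 1.3863
  log(r/|z_k|) for z_k = -1: log(4/1) = 1.3863
Sum over inside zeros: 4.1589.
I(r) = log|p(0)| + (inside sum) = 0.0000 + 4.1589 = 4.1589.
Closed form (all zeros inside, monic): I(r) = n·log(r) = 3·log(4) = 4.1589. ✓

I(r) ≈ 4.1589.


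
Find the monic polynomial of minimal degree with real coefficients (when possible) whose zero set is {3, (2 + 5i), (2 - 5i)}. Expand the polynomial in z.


The polynomial is p(z) = ∏_{α ∈ S} (z − α), where S = {3, (2 + 5i), (2 - 5i)}.
Expanding the product yields: p(z) = z^3 -7·z^2 + 41·z -87.
Note conjugate pairs combine to real quadratics: (z − (2+5i))(z − (2−5i)) = z² − 4z + 29.
The resulting polynomial has degree 3 and real coefficients as required.

p(z) = z^3 -7·z^2 + 41·z -87.
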